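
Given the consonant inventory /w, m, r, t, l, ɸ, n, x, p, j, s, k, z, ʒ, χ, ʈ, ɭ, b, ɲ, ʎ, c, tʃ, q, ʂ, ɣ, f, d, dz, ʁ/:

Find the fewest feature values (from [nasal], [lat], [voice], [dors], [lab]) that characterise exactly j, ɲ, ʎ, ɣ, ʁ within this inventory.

Every target segment is [+voice], [-labial], [+dorsal]; each remaining inventory member fails at least one of these. Each conjunct is needed — [-labial, +dorsal] alone would also admit /x, k, χ, c, …/; [+voice, +dorsal] alone would also admit /w/; [+voice, -labial] alone would also admit /r, l, n, z, …/ — and no other combination of two listed features has exactly this extension, so three is the minimum.

[+voice, -lab, +dors]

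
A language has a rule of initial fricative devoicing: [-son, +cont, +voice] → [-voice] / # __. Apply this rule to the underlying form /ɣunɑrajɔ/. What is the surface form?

Only the initial segment /ɣ/ is both word-initial and matches the structural description. It is a voiced velar fricative, so [-son, +cont, +voice] holds; changing it to [-voice] with all other features held fixed yields /x/ (voiceless velar fricative). No other segment meets both the structural description and the environment, so the output is [xunɑrajɔ].

[xunɑrajɔ]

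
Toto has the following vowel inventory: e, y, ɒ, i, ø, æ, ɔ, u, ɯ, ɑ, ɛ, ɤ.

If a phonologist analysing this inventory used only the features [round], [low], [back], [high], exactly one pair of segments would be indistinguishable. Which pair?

Both /e/ and /ɛ/ are [-round], [-low], [-back], [-high]. Since the list omits [tense] — which does distinguish the mid front unrounded tense vowel from the mid front unrounded lax vowel — this pair collapses; all other pairs remain distinct.

e, ɛ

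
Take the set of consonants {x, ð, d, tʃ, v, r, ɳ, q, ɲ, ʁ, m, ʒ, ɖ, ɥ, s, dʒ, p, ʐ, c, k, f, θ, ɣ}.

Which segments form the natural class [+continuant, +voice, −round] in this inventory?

The [+continuant] segments are /x, ð, v, r, ʁ, ʒ, ɥ, s, ʐ, f, θ, ɣ/.
Among these, [+voice] gives /ð, v, r, ʁ, ʒ, ɥ, ʐ, ɣ/.
Intersecting with [−round] leaves /ð, v, r, ʁ, ʒ, ʐ, ɣ/.

ð, v, r, ʁ, ʒ, ʐ, ɣ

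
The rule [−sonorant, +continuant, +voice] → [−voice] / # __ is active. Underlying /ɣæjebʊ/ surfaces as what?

/ɣ/ satisfies [−sonorant, +continuant, +voice] and sits in # __. The [−voice] counterpart of the voiced velar fricative is /x/. Other segments in /ɣæjebʊ/ either fail the structural description or are not in the environment, so the surface form is [xæjebʊ].

[xæjebʊ]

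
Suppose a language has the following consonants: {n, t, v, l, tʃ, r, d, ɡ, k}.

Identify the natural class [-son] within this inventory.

t, v, tʃ, d, ɡ, k

The feature [sonorant] marks segments produced without turbulent airflow (nasals, liquids, glides, vowels). In this inventory /t, v, tʃ, d, ɡ, k/ lack that property, so they are [-sonorant]; /n, l, r/ are [+sonorant].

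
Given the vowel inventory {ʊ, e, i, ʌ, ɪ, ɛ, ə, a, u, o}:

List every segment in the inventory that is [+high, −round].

i, ɪ

Eliminate segments failing any feature: /ʊ, u/ are [+round]; /e, ʌ, ɛ, ə, a, o/ are [−high]. The remaining /i, ɪ/ satisfy [+high], [−round].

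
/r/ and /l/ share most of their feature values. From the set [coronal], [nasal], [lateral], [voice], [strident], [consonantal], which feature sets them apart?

/r/ is the alveolar trill and /l/ is the alveolar lateral approximant. Both are [+coronal], [-nasal], [+voice], [-strident], [+consonantal]. /r/ is [-lateral] while /l/ is [+lateral], so the distinguishing feature is [lateral].

[lateral]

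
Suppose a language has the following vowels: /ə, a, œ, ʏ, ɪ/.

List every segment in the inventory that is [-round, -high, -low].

Among the inventory, the [-round] segments are /ə, a, ɪ/.
Intersecting with [-high] gives /ə, a/.
Among these, [-low] leaves /ə/.

ə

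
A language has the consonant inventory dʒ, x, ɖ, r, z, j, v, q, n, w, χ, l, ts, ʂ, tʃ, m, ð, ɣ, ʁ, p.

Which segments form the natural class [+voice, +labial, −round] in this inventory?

v, m

The [+voice] segments are /dʒ, ɖ, r, z, j, v, n, w, l, m, ð, ɣ, ʁ/.
Within that set, [+labial] gives /v, w, m/.
Within that set, [−round] leaves /v, m/.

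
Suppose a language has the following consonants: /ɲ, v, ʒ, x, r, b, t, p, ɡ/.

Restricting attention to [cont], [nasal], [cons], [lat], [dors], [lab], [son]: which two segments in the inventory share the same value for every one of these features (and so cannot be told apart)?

Both /p/ and /b/ are [−continuant], [−nasal], [+consonantal], [−lateral], [−dorsal], [+labial], [−sonorant]. Since the list omits [voice] — which does distinguish the voiceless bilabial stop from the voiced bilabial stop — this pair collapses; all other pairs remain distinct.

p, b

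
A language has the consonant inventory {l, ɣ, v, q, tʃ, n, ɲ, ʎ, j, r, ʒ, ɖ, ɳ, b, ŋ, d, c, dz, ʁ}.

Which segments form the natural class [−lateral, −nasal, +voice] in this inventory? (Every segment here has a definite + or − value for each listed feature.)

ɣ, v, j, r, ʒ, ɖ, b, d, dz, ʁ

Checking each segment against [−lateral], [−nasal], [+voice]: /ɣ/ (voiced velar fricative), /v/ (voiced labiodental fricative), /j/ (palatal glide), /r/ (alveolar trill), /ʒ/ (voiced postalveolar fricative), /ɖ/ (voiced retroflex stop), among others, satisfy every feature; every other segment in the inventory fails at least one.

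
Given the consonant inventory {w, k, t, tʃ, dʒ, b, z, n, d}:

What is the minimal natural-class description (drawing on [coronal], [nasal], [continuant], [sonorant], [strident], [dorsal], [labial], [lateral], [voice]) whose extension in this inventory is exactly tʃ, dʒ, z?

[+strident]

/tʃ, dʒ, z/ are exactly the [+strident] segments in the inventory, so a single feature suffices.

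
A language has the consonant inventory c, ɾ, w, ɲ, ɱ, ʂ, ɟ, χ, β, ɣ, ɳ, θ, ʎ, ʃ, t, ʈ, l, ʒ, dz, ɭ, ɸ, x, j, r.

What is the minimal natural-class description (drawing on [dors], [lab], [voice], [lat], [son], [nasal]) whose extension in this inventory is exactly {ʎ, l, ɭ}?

[+lat]

Every target segment is [+lateral] and no other inventory member is, so one feature is enough.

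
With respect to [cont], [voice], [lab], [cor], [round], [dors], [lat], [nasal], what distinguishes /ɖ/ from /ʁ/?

/ɖ/ (voiced retroflex stop) and /ʁ/ (voiced uvular fricative) agree on [+voice], [-labial], [-round], [-lateral], [-nasal]. They differ on [continuant] (/ɖ/ [-], /ʁ/ [+]), [coronal] (/ɖ/ [+], /ʁ/ [-]), [dorsal] (/ɖ/ [-], /ʁ/ [+]).

[continuant], [coronal], [dorsal]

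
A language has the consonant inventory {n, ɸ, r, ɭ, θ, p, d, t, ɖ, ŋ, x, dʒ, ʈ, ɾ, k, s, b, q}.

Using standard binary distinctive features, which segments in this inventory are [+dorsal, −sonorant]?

x, k, q

Checking each segment against [+dorsal], [−sonorant]: /x/ (voiceless velar fricative), /k/ (voiceless velar stop), /q/ (voiceless uvular stop) satisfy every feature; every other segment in the inventory fails at least one.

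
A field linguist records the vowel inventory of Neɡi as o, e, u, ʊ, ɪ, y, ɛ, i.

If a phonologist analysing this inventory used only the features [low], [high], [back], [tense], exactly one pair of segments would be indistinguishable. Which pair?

Both /y/ and /i/ are [−low], [+high], [−back], [+tense]. Since the list omits [labial] and [round] — which do distinguish the high front rounded tense vowel from the high front unrounded tense vowel — this pair collapses; all other pairs remain distinct.

y, i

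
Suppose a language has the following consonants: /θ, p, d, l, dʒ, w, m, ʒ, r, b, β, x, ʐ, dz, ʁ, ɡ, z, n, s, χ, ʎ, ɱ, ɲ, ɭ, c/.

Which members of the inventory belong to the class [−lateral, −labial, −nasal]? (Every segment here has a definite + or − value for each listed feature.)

Checking each segment against [−lateral], [−labial], [−nasal]: /θ/ (voiceless dental fricative), /d/ (voiced alveolar stop), /dʒ/ (voiced postalveolar affricate), /ʒ/ (voiced postalveolar fricative), /r/ (alveolar trill), /x/ (voiceless velar fricative), among others, satisfy every feature; every other segment in the inventory fails at least one.

θ, d, dʒ, ʒ, r, x, ʐ, dz, ʁ, ɡ, z, s, χ, c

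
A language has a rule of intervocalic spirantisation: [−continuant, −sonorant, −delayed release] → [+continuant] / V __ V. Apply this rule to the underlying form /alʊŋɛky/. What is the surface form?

[alʊŋɛxy]

/k/ satisfies [−continuant, −sonorant, −delayed release] and sits in V __ V. The [+continuant] counterpart of the voiceless velar stop is /x/. Other segments in /alʊŋɛky/ either fail the structural description or are not in the environment, so the surface form is [alʊŋɛxy].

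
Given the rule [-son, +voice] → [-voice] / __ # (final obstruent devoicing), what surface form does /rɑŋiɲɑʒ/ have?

[rɑŋiɲɑʃ]

Only the final segment /ʒ/ is both word-final and matches the structural description. It is a voiced postalveolar fricative, so [-son, +voice] holds; changing it to [-voice] with all other features held fixed yields /ʃ/ (voiceless postalveolar fricative). No other segment meets both the structural description and the environment, so the output is [rɑŋiɲɑʃ].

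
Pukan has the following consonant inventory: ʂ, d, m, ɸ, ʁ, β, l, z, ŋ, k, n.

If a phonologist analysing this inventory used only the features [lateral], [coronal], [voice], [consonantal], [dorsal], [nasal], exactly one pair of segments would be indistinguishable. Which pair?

/z/ (voiced alveolar fricative) and /d/ (voiced alveolar stop) are both [−lateral], [+coronal], [+voice], [+consonantal], [−dorsal], [−nasal], so none of the listed features separates them. (They do differ in [continuant] and [strident], which are not among the given features.) Every other pair in the inventory differs on at least one listed feature.

z, d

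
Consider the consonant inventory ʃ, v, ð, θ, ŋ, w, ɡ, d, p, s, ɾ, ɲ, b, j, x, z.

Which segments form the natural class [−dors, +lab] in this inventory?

v, p, b

The [−dorsal] segments are /ʃ, v, ð, θ, d, p, s, ɾ, b, z/.
Then [+labial] leaves /v, p, b/.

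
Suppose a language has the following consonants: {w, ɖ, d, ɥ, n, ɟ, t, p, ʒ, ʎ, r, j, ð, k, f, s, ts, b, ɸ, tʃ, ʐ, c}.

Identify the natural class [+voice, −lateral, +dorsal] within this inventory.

Eliminate segments failing any feature: /ɖ, d, n, ʒ, r, ð, b, ʐ/ are [−dorsal]; /t, p, k, f, s, ts, ɸ, tʃ, c/ are [−voice]; /ʎ/ is [+lateral]. The remaining /w, ɥ, ɟ, j/ satisfy [+voice], [−lateral], [+dorsal].

w, ɥ, ɟ, j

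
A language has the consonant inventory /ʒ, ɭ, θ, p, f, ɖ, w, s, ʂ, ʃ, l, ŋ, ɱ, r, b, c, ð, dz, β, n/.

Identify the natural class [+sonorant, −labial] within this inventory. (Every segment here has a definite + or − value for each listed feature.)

Checking each segment against [+sonorant], [−labial]: /ɭ/ (retroflex lateral approximant), /l/ (alveolar lateral approximant), /ŋ/ (velar nasal), /r/ (alveolar trill), /n/ (alveolar nasal) satisfy every feature; every other segment in the inventory fails at least one.

ɭ, l, ŋ, r, n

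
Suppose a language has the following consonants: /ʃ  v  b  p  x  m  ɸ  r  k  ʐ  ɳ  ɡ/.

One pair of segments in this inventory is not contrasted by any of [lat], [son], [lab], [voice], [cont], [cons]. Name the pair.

On the given features, /x/ and /ʃ/ have an identical profile: [−lateral], [−sonorant], [−labial], [−voice], [+continuant], [+consonantal]. No other two segments in the inventory coincide on all 6 features. (They do differ in [strident], [coronal] and [dorsal], which are not among the given features.)

x, ʃ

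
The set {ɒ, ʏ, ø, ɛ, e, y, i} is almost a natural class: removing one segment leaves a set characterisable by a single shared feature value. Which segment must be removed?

ɒ

The remaining segments after removing /ɒ/ share [-back]; /ɒ/ (low back rounded vowel) is [+back]. For every other candidate removal, the leftover set fails to share any single feature value that the removed segment lacks.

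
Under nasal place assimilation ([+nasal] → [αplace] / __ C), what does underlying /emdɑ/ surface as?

[endɑ]

In /emdɑ/, the nasal /m/ precedes /d/, which is [+coronal]. The nasal assimilates in place, becoming the [+coronal] nasal /n/. The surface form is [endɑ].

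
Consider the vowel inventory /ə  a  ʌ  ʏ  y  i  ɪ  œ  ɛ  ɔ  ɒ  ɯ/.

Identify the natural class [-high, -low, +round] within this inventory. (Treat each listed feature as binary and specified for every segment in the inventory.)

œ, ɔ

Among the inventory, the [-high] segments are /ə, a, ʌ, œ, ɛ, ɔ, ɒ/.
Among these, [-low] gives /ə, ʌ, œ, ɛ, ɔ/.
Within that set, [+round] leaves /œ, ɔ/.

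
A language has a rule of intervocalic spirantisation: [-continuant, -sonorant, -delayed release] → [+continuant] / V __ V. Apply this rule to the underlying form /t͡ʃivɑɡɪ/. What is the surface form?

[t͡ʃivɑɣɪ]

The only segment in the rule's environment that also matches [-continuant, -sonorant, -delayed release] is /ɡ/. Applying [+continuant] turns the voiced velar stop into /ɣ/ (voiced velar fricative), giving [t͡ʃivɑɣɪ].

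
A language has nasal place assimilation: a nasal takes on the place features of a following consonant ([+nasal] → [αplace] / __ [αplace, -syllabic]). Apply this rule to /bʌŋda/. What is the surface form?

[bʌnda]

The only nasal preceding a consonant is /ŋ/ before /d/. /d/ is [+coronal], so /ŋ/ → /n/, giving [bʌnda].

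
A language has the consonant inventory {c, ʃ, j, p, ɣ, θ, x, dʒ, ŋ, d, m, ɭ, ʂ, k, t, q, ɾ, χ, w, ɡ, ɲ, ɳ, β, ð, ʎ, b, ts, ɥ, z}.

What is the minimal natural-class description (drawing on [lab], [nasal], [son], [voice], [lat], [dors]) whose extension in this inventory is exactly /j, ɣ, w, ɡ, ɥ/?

[+voice, −nasal, −lat, +dors]

/j, ɣ, w, ɡ, ɥ/ are all [+voice], [−nasal], [−lateral], [+dorsal], and no other segment in the inventory matches all four values. Dropping any one of them over-generates: [−nasal, −lateral, +dorsal] alone would also admit /c, x, k, q, …/; [+voice, −lateral, +dorsal] alone would also admit /ŋ, ɲ/; [+voice, −nasal, +dorsal] alone would also admit /ʎ/; [+voice, −nasal, −lateral] alone would also admit /dʒ, d, ɾ, β, …/. No other combination of three listed features picks out exactly this set either, so fewer than four features will not do.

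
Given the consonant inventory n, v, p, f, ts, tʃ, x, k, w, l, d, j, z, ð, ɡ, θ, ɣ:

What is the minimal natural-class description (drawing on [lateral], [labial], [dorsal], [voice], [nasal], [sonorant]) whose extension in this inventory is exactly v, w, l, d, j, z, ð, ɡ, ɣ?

/v, w, l, d, j, z, ð, ɡ, ɣ/ are all [+voice], [−nasal], and no other segment in the inventory matches both values. Dropping any one of them over-generates: [−nasal] alone would also admit /p, f, ts, tʃ, …/; [+voice] alone would also admit /n/. No other single listed feature picks out exactly this set either, so fewer than two features will not do.

[+voice, −nasal]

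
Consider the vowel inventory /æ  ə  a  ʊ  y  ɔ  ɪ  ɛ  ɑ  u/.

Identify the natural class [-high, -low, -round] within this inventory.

ə, ɛ

Checking each segment against [-high], [-low], [-round]: /ə/ (mid central vowel (schwa)), /ɛ/ (mid front unrounded lax vowel) satisfy every feature; every other segment in the inventory fails at least one.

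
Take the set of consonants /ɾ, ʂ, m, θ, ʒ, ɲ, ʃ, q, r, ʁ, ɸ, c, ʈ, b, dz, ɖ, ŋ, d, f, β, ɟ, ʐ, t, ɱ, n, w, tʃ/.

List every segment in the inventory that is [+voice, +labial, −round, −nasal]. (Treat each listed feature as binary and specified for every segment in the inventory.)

b, β

Eliminate segments failing any feature: /ɾ, ʒ, ɲ, r, ʁ, dz, ɖ, ŋ, d, ɟ, ʐ, n/ are [−labial]; /ʂ, θ, ʃ, q, ɸ, c, ʈ, f, t, tʃ/ are [−voice]; /m, ɱ/ are [+nasal]; /w/ is [+round]. The remaining /b, β/ satisfy [+voice], [+labial], [−round], [−nasal].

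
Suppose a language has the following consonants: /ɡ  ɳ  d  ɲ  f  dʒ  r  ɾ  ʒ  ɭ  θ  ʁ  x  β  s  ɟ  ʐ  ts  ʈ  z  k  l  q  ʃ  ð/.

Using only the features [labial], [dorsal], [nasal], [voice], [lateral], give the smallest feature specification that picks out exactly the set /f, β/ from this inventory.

[+labial]

The target set is precisely the extension of [+labial] in this inventory.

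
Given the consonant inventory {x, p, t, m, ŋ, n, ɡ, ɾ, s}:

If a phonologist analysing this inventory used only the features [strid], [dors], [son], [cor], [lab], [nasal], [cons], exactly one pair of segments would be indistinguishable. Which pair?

x, ɡ

On the given features, /x/ and /ɡ/ have an identical profile: [−strident], [+dorsal], [−sonorant], [−coronal], [−labial], [−nasal], [+consonantal]. No other two segments in the inventory coincide on all 7 features. (They do differ in [voice] and [continuant], which are not among the given features.)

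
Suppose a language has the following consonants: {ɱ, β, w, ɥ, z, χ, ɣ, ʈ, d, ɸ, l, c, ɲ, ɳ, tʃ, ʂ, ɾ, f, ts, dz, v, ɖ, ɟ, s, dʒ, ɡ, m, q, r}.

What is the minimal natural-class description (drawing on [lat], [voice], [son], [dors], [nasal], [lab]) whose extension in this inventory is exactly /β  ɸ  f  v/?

Every target segment is [−sonorant], [+labial]; each remaining inventory member fails at least one of these. Each conjunct is needed — [+labial] alone would also admit /ɱ, w, ɥ, m/; [−sonorant] alone would also admit /z, χ, ɣ, ʈ, …/ — and no other single listed feature has exactly this extension, so two is the minimum.

[−son, +lab]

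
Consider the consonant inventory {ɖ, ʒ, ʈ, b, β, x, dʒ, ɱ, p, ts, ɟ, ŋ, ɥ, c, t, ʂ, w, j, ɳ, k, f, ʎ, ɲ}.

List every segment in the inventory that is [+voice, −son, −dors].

The [+voice] segments are /ɖ, ʒ, b, β, dʒ, ɱ, ɟ, ŋ, ɥ, w, j, ɳ, ʎ, ɲ/.
Among these, [−sonorant] gives /ɖ, ʒ, b, β, dʒ, ɟ/.
Then [−dorsal] leaves /ɖ, ʒ, b, β, dʒ/.

ɖ, ʒ, b, β, dʒ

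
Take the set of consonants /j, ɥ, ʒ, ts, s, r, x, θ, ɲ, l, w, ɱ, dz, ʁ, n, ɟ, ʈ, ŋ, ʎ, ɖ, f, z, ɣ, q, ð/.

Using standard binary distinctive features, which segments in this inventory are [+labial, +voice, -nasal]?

Eliminate segments failing any feature: /j, ʒ, ts, s, r, x, θ, ɲ, l, dz, ʁ, n, ɟ, ʈ, ŋ, ʎ, ɖ, z, ɣ, q, ð/ are [-labial]; /ɱ/ is [+nasal]; /f/ is [-voice]. The remaining /ɥ, w/ satisfy [+labial], [+voice], [-nasal].

ɥ, w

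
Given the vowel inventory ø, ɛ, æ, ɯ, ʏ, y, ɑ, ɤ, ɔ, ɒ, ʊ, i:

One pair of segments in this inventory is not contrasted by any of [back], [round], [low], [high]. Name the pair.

ʏ, y

/ʏ/ (high front rounded lax vowel) and /y/ (high front rounded tense vowel) are both [−back], [+round], [−low], [+high], so none of the listed features separates them. (They do differ in [tense], which is not among the given features.) Every other pair in the inventory differs on at least one listed feature.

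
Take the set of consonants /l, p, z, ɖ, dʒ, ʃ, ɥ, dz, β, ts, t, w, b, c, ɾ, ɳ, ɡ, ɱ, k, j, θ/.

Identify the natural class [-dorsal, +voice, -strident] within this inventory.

l, ɖ, β, b, ɾ, ɳ, ɱ

Eliminate segments failing any feature: /p, ʃ, ts, t, θ/ are [-voice]; /z, dʒ, dz/ are [+strident]; /ɥ, w, c, ɡ, k, j/ are [+dorsal]. The remaining /l, ɖ, β, b, ɾ, ɳ, ɱ/ satisfy [-dorsal], [+voice], [-strident].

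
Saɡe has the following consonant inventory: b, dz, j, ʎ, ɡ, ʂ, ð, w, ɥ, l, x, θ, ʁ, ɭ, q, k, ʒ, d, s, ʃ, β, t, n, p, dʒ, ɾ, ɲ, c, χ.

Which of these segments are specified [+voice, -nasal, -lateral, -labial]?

First, the [+voice] segments are /b, dz, j, ʎ, ɡ, ð, w, ɥ, l, ʁ, ɭ, ʒ, d, β, n, dʒ, ɾ, ɲ/.
Then [-nasal] gives /b, dz, j, ʎ, ɡ, ð, w, ɥ, l, ʁ, ɭ, ʒ, d, β, dʒ, ɾ/.
Within that set, [-lateral] gives /b, dz, j, ɡ, ð, w, ɥ, ʁ, ʒ, d, β, dʒ, ɾ/.
Within that set, [-labial] leaves /dz, j, ɡ, ð, ʁ, ʒ, d, dʒ, ɾ/.

dz, j, ɡ, ð, ʁ, ʒ, d, dʒ, ɾ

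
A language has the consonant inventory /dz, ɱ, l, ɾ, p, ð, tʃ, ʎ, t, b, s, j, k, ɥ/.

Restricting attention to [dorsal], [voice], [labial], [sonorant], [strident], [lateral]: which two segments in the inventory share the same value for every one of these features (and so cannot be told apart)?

tʃ, s

On the given features, /tʃ/ and /s/ have an identical profile: [−dorsal], [−voice], [−labial], [−sonorant], [+strident], [−lateral]. No other two segments in the inventory coincide on all 6 features. (They do differ in [continuant], [anterior] and [distributed], which are not among the given features.)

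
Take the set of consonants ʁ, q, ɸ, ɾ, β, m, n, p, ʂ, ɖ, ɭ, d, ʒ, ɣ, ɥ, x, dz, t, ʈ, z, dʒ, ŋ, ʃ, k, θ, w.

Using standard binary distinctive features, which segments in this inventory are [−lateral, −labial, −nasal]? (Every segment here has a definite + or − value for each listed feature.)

Checking each segment against [−lateral], [−labial], [−nasal]: /ʁ/ (voiced uvular fricative), /q/ (voiceless uvular stop), /ɾ/ (alveolar tap), /ʂ/ (voiceless retroflex fricative), /ɖ/ (voiced retroflex stop), /d/ (voiced alveolar stop), among others, satisfy every feature; every other segment in the inventory fails at least one.

ʁ, q, ɾ, ʂ, ɖ, d, ʒ, ɣ, x, dz, t, ʈ, z, dʒ, ʃ, k, θ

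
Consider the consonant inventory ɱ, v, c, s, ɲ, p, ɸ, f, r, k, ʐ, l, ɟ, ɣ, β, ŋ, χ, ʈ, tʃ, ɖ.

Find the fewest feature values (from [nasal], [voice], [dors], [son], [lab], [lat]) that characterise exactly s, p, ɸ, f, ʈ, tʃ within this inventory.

Every target segment is [-voice], [-dorsal]; each remaining inventory member fails at least one of these. Each conjunct is needed — [-dorsal] alone would also admit /ɱ, v, r, ʐ, …/; [-voice] alone would also admit /c, k, χ/ — and no other single listed feature has exactly this extension, so two is the minimum.

[-voice, -dors]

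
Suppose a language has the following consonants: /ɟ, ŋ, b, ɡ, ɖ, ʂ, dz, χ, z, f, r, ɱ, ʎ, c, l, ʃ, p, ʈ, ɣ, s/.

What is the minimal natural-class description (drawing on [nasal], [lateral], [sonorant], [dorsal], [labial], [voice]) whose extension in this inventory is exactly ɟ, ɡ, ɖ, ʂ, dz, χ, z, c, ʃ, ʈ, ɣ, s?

The class [-sonorant], [-labial] has exactly /ɟ, ɡ, ɖ, ʂ, dz, χ, z, c, ʃ, ʈ, ɣ, s/ as its extension in this inventory. No smaller conjunction from the listed features achieves this: [-labial] alone would also admit /ŋ, r, ʎ, l/; [-sonorant] alone would also admit /b, f, p/; and checking the remaining single features turns up none with this extension.

[-sonorant, -labial]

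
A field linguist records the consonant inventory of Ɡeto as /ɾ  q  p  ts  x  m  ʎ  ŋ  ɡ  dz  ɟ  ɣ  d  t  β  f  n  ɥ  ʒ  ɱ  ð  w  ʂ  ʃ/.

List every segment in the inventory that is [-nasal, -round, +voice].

ɾ, ʎ, ɡ, dz, ɟ, ɣ, d, β, ʒ, ð

Checking each segment against [-nasal], [-round], [+voice]: /ɾ/ (alveolar tap), /ʎ/ (palatal lateral approximant), /ɡ/ (voiced velar stop), /dz/ (voiced alveolar affricate), /ɟ/ (voiced palatal stop), /ɣ/ (voiced velar fricative), among others, satisfy every feature; every other segment in the inventory fails at least one.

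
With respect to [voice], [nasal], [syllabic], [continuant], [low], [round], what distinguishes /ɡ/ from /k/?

[voice]

The two segments share [-nasal], [-syllabic], [-continuant], [-low], [-round]. The only feature from the list on which they differ: /ɡ/ is [+voice] while /k/ is [-voice].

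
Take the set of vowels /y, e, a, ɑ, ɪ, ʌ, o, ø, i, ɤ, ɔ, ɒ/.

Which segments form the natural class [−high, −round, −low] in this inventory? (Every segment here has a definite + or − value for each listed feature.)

e, ʌ, ɤ

Among the inventory, the [−high] segments are /e, a, ɑ, ʌ, o, ø, ɤ, ɔ, ɒ/.
Of those, [−round] gives /e, a, ɑ, ʌ, ɤ/.
Among these, [−low] leaves /e, ʌ, ɤ/.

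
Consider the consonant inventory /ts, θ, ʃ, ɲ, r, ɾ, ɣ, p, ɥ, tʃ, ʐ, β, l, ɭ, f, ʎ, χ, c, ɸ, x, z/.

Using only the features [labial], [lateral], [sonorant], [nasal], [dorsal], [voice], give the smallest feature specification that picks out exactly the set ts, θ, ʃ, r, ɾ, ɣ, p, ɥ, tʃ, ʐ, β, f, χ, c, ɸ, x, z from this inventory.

/ts, θ, ʃ, r, ɾ, ɣ, p, ɥ, tʃ, ʐ, β, f, χ, c, ɸ, x, z/ are all [-nasal], [-lateral], and no other segment in the inventory matches both values. Dropping any one of them over-generates: [-lateral] alone would also admit /ɲ/; [-nasal] alone would also admit /l, ɭ, ʎ/. No other single listed feature picks out exactly this set either, so fewer than two features will not do.

[-nasal, -lateral]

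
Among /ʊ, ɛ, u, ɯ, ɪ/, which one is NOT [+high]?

/ɛ/ is the mid front unrounded lax vowel, which is [−high]; the rest — /ʊ, u, ɪ, ɯ/ — are [+high].

ɛ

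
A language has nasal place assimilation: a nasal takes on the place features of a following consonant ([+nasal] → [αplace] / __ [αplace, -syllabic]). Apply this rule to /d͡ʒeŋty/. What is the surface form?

[d͡ʒenty]

/ŋ/ sits before the [+coronal] consonant /t/, so it takes on [+coronal] and surfaces as /n/. The rest of the form is unaffected: [d͡ʒenty].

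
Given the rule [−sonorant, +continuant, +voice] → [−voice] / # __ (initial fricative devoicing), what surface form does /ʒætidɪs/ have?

Only the initial segment /ʒ/ is both word-initial and matches the structural description. It is a voiced postalveolar fricative, so [−sonorant, +continuant, +voice] holds; changing it to [−voice] with all other features held fixed yields /ʃ/ (voiceless postalveolar fricative). No other segment meets both the structural description and the environment, so the output is [ʃætidɪs].

[ʃætidɪs]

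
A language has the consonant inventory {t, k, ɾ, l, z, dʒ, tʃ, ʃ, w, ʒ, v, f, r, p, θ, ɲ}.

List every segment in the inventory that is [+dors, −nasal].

Checking each segment against [+dorsal], [−nasal]: /k/ (voiceless velar stop), /w/ (labial-velar glide) satisfy every feature; every other segment in the inventory fails at least one.

k, w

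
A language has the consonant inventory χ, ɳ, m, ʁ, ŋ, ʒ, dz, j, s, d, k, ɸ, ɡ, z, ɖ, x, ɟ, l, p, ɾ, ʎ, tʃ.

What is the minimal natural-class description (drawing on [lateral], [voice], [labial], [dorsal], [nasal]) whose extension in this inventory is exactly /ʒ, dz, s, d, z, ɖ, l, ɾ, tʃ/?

[−nasal, −labial, −dorsal]

/ʒ, dz, s, d, z, ɖ, l, ɾ, tʃ/ are all [−nasal], [−labial], [−dorsal], and no other segment in the inventory matches all three values. Dropping any one of them over-generates: [−labial, −dorsal] alone would also admit /ɳ/; [−nasal, −dorsal] alone would also admit /ɸ, p/; [−nasal, −labial] alone would also admit /χ, ʁ, j, k, …/. No other combination of two listed features picks out exactly this set either, so fewer than three features will not do.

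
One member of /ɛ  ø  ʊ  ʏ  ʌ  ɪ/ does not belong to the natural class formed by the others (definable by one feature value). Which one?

ø

[tense] groups all but one: /ʌ, ʏ, ɛ, ɪ, ʊ/ share [-tense] while /ø/ (mid front rounded tense vowel) alone is [+tense]. Removing any other segment would not leave a single-feature class that excludes it.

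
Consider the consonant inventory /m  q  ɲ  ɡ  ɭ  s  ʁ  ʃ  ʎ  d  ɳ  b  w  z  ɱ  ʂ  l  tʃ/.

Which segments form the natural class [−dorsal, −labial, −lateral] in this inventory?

Eliminate segments failing any feature: /m, b, ɱ/ are [+labial]; /q, ɲ, ɡ, ʁ, ʎ, w/ are [+dorsal]; /ɭ, l/ are [+lateral]. The remaining /s, ʃ, d, ɳ, z, ʂ, tʃ/ satisfy [−dorsal], [−labial], [−lateral].

s, ʃ, d, ɳ, z, ʂ, tʃ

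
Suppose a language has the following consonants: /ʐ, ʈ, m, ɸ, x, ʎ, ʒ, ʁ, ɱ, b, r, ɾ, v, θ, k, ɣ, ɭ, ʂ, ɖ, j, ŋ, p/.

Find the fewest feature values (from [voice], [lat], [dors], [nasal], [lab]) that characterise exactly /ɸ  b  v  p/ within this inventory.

The class [-nasal], [+labial] has exactly /ɸ, b, v, p/ as its extension in this inventory. No smaller conjunction from the listed features achieves this: [+labial] alone would also admit /m, ɱ/; [-nasal] alone would also admit /ʐ, ʈ, x, ʎ, …/; and checking the remaining single features turns up none with this extension.

[-nasal, +lab]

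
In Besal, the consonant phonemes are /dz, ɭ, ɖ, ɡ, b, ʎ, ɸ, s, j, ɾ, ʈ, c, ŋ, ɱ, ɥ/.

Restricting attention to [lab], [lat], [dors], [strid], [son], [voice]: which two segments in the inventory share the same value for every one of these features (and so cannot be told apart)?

On the given features, /j/ and /ŋ/ have an identical profile: [-labial], [-lateral], [+dorsal], [-strident], [+sonorant], [+voice]. No other two segments in the inventory coincide on all 6 features. (They do differ in [nasal], [continuant] and [back], which are not among the given features.)

j, ŋ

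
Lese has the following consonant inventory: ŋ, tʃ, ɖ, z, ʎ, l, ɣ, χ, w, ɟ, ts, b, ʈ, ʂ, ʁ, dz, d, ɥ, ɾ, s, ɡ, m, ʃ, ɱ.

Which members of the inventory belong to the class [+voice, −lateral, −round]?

The [+voice] segments are /ŋ, ɖ, z, ʎ, l, ɣ, w, ɟ, b, ʁ, dz, d, ɥ, ɾ, ɡ, m, ɱ/.
Of those, [−lateral] gives /ŋ, ɖ, z, ɣ, w, ɟ, b, ʁ, dz, d, ɥ, ɾ, ɡ, m, ɱ/.
Of those, [−round] leaves /ŋ, ɖ, z, ɣ, ɟ, b, ʁ, dz, d, ɾ, ɡ, m, ɱ/.

ŋ, ɖ, z, ɣ, ɟ, b, ʁ, dz, d, ɾ, ɡ, m, ɱ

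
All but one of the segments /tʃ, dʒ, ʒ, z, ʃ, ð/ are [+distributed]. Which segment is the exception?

z

/z/ is the voiced alveolar fricative, which is [−distributed]; the rest — /dʒ, ʒ, ð, ʃ, tʃ/ — are [+distributed].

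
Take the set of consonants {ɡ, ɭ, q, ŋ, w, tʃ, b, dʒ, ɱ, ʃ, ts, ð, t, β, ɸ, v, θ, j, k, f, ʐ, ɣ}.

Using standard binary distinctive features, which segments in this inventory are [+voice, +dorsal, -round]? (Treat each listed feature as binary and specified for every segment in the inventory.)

Among the inventory, the [+voice] segments are /ɡ, ɭ, ŋ, w, b, dʒ, ɱ, ð, β, v, j, ʐ, ɣ/.
Among these, [+dorsal] gives /ɡ, ŋ, w, j, ɣ/.
Intersecting with [-round] leaves /ɡ, ŋ, j, ɣ/.

ɡ, ŋ, j, ɣ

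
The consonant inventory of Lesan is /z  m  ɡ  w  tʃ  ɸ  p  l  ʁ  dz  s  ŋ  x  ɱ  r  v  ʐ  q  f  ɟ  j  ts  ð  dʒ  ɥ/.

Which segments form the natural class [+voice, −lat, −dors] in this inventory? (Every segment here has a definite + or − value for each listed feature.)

z, m, dz, ɱ, r, v, ʐ, ð, dʒ

Checking each segment against [+voice], [−lateral], [−dorsal]: /z/ (voiced alveolar fricative), /m/ (bilabial nasal), /dz/ (voiced alveolar affricate), /ɱ/ (labiodental nasal), /r/ (alveolar trill), /v/ (voiced labiodental fricative), among others, satisfy every feature; every other segment in the inventory fails at least one.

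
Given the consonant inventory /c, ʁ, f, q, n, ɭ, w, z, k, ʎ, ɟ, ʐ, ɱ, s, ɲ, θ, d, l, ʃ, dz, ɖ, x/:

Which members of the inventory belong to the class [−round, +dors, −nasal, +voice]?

ʁ, ʎ, ɟ

Eliminate segments failing any feature: /c, q, k, x/ are [−voice]; /f, n, ɭ, z, ʐ, ɱ, s, θ, d, l, ʃ, dz, ɖ/ are [−dorsal]; /w/ is [+round]; /ɲ/ is [+nasal]. The remaining /ʁ, ʎ, ɟ/ satisfy [−round], [+dorsal], [−nasal], [+voice].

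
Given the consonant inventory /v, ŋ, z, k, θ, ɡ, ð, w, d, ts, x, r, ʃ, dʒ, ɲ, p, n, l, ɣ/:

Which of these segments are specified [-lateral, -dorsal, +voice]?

The [-lateral] segments are /v, ŋ, z, k, θ, ɡ, ð, w, d, ts, x, r, ʃ, dʒ, ɲ, p, n, ɣ/.
Intersecting with [-dorsal] gives /v, z, θ, ð, d, ts, r, ʃ, dʒ, p, n/.
Within that set, [+voice] leaves /v, z, ð, d, r, dʒ, n/.

v, z, ð, d, r, dʒ, n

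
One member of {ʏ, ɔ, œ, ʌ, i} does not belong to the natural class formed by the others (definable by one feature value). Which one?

i

/ɔ, ʏ, œ, ʌ/ are all [-tense], but /i/ (high front unrounded tense vowel) is [+tense]. No other single segment can be removed to leave a set sharing one feature value that the removed segment lacks, so /i/ is the odd one out.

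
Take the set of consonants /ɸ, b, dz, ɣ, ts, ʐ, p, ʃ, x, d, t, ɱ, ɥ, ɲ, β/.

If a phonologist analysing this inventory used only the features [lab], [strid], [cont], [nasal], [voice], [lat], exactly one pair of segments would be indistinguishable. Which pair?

/ɥ/ (labial-palatal glide) and /β/ (voiced bilabial fricative) are both [+labial], [-strident], [+continuant], [-nasal], [+voice], [-lateral], so none of the listed features separates them. (They do differ in [sonorant], [round] and [dorsal], which are not among the given features.) Every other pair in the inventory differs on at least one listed feature.

ɥ, β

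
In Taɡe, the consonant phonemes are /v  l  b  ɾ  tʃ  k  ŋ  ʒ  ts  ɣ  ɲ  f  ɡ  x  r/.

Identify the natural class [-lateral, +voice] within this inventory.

Eliminate segments failing any feature: /l/ is [+lateral]; /tʃ, k, ts, f, x/ are [-voice]. The remaining /v, b, ɾ, ŋ, ʒ, ɣ, ɲ, ɡ, r/ satisfy [-lateral], [+voice].

v, b, ɾ, ŋ, ʒ, ɣ, ɲ, ɡ, r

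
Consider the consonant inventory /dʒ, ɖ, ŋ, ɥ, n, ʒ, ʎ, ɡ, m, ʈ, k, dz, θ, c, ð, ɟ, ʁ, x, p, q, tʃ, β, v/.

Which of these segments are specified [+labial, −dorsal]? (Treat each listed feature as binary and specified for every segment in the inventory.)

m, p, β, v

Checking each segment against [+labial], [−dorsal]: /m/ (bilabial nasal), /p/ (voiceless bilabial stop), /β/ (voiced bilabial fricative), /v/ (voiced labiodental fricative) satisfy every feature; every other segment in the inventory fails at least one.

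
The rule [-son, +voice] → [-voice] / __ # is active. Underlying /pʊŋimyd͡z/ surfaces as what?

[pʊŋimyt͡s]

Only the final segment /d͡z/ is both word-final and matches the structural description. It is a voiced alveolar affricate, so [-son, +voice] holds; changing it to [-voice] with all other features held fixed yields /t͡s/ (voiceless alveolar affricate). No other segment meets both the structural description and the environment, so the output is [pʊŋimyt͡s].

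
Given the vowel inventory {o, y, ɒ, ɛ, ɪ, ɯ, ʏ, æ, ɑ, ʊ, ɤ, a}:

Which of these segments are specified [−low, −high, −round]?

ɛ, ɤ

Among the inventory, the [−low] segments are /o, y, ɛ, ɪ, ɯ, ʏ, ʊ, ɤ/.
Within that set, [−high] gives /o, ɛ, ɤ/.
Among these, [−round] leaves /ɛ, ɤ/.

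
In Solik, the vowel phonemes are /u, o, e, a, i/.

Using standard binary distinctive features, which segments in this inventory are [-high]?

o, e, a

The [-high] segments here are /o, e, a/; the remaining /u, i/ are [+high].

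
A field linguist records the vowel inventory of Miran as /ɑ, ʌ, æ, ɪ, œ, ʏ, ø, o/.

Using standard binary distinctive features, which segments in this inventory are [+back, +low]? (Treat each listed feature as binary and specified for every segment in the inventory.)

Checking each segment against [+back], [+low]: /ɑ/ (low back unrounded vowel) satisfies every feature; every other segment in the inventory fails at least one.

ɑ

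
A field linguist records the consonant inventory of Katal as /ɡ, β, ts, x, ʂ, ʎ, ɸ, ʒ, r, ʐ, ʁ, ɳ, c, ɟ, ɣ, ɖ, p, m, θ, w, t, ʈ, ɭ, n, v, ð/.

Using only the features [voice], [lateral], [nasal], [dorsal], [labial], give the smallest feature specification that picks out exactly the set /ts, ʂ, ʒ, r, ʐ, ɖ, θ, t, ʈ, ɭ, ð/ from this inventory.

/ts, ʂ, ʒ, r, ʐ, ɖ, θ, t, ʈ, ɭ, ð/ are all [-nasal], [-labial], [-dorsal], and no other segment in the inventory matches all three values. Dropping any one of them over-generates: [-labial, -dorsal] alone would also admit /ɳ, n/; [-nasal, -dorsal] alone would also admit /β, ɸ, p, v/; [-nasal, -labial] alone would also admit /ɡ, x, ʎ, ʁ, …/. No other combination of two listed features picks out exactly this set either, so fewer than three features will not do.

[-nasal, -labial, -dorsal]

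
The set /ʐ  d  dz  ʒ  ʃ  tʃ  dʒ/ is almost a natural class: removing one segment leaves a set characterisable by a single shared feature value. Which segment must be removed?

The remaining segments after removing /d/ share [+strident]; /d/ (voiced alveolar stop) is [−strident]. For every other candidate removal, the leftover set fails to share any single feature value that the removed segment lacks.

d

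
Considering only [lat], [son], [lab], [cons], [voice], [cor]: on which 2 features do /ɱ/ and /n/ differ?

The two segments share [−lateral], [+sonorant], [+consonantal], [+voice]. The only features from the list on which they differ: /ɱ/ is [+labial] while /n/ is [−labial]; /ɱ/ is [−coronal] while /n/ is [+coronal].

[labial], [coronal]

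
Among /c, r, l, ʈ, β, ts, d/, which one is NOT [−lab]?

/d, ʈ, r, l, c, ts/ are all [−labial]; /β/ (voiced bilabial fricative) is [+labial].

β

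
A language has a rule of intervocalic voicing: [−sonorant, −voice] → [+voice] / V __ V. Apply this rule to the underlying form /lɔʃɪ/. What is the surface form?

[lɔʒɪ]

/ʃ/ satisfies [−sonorant, −voice] and sits in V __ V. The [+voice] counterpart of the voiceless postalveolar fricative is /ʒ/. Other segments in /lɔʃɪ/ either fail the structural description or are not in the environment, so the surface form is [lɔʒɪ].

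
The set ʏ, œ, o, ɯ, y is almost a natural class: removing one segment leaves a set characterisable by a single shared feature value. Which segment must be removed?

ɯ

/y, œ, ʏ, o/ are all [+round], but /ɯ/ (high back unrounded vowel) is [-round]. No other single segment can be removed to leave a set sharing one feature value that the removed segment lacks, so /ɯ/ is the odd one out.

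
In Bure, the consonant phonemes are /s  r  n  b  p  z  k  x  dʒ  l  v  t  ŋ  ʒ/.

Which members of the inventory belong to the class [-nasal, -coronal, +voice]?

b, v

The [-nasal] segments are /s, r, b, p, z, k, x, dʒ, l, v, t, ʒ/.
Within that set, [-coronal] gives /b, p, k, x, v/.
Intersecting with [+voice] leaves /b, v/.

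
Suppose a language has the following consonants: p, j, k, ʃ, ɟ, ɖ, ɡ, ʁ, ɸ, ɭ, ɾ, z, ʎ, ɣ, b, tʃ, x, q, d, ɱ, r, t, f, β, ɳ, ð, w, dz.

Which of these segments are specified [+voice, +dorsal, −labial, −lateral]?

Eliminate segments failing any feature: /p, k, ʃ, ɸ, tʃ, x, q, t, f/ are [−voice]; /ɖ, ɭ, ɾ, z, b, d, ɱ, r, β, ɳ, ð, dz/ are [−dorsal]; /ʎ/ is [+lateral]; /w/ is [+labial]. The remaining /j, ɟ, ɡ, ʁ, ɣ/ satisfy [+voice], [+dorsal], [−labial], [−lateral].

j, ɟ, ɡ, ʁ, ɣ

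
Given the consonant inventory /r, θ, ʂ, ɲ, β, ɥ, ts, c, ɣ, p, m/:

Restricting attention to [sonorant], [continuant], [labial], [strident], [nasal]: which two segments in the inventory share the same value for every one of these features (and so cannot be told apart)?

θ, ɣ

On the given features, /θ/ and /ɣ/ have an identical profile: [-sonorant], [+continuant], [-labial], [-strident], [-nasal]. No other two segments in the inventory coincide on all 5 features. (They do differ in [voice], [coronal] and [dorsal], which are not among the given features.)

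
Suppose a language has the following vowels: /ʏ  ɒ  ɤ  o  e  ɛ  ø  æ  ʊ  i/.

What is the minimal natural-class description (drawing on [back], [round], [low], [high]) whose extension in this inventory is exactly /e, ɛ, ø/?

/e, ɛ, ø/ are all [−high], [−low], [−back], and no other segment in the inventory matches all three values. Dropping any one of them over-generates: [−low, −back] alone would also admit /ʏ, i/; [−high, −back] alone would also admit /æ/; [−high, −low] alone would also admit /ɤ, o/. No other combination of two listed features picks out exactly this set either, so fewer than three features will not do.

[−high, −low, −back]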